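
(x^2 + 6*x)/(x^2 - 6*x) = (x + 6)/(x - 6)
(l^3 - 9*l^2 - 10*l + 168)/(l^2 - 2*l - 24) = l - 7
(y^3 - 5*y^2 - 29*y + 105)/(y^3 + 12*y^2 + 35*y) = (y^2 - 10*y + 21)/(y*(y + 7))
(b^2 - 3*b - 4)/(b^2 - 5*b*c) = (b^2 - 3*b - 4)/(b*(b - 5*c))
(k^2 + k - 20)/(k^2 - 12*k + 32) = (k + 5)/(k - 8)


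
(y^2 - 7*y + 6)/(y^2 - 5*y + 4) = (y - 6)/(y - 4)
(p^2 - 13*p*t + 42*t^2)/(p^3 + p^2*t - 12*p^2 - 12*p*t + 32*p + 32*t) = (p^2 - 13*p*t + 42*t^2)/(p^3 + p^2*t - 12*p^2 - 12*p*t + 32*p + 32*t)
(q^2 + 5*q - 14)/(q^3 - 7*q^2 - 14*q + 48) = (q + 7)/(q^2 - 5*q - 24)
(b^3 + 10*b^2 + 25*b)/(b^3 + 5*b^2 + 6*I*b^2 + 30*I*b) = (b + 5)/(b + 6*I)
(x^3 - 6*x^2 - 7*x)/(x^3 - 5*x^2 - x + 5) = x*(x - 7)/(x^2 - 6*x + 5)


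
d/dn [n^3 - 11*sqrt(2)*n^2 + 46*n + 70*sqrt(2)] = 3*n^2 - 22*sqrt(2)*n + 46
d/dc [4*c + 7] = 4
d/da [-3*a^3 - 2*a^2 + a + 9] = -9*a^2 - 4*a + 1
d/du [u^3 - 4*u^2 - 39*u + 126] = 3*u^2 - 8*u - 39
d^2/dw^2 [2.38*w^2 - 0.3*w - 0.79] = 4.76000000000000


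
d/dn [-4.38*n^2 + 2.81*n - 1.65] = 2.81 - 8.76*n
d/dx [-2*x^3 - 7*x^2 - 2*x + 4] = -6*x^2 - 14*x - 2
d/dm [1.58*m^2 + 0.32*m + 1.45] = 3.16*m + 0.32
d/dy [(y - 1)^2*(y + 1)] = (y - 1)*(3*y + 1)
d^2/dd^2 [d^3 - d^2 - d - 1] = 6*d - 2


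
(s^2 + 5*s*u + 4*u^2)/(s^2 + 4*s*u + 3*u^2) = (s + 4*u)/(s + 3*u)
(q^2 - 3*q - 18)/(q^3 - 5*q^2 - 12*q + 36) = 1/(q - 2)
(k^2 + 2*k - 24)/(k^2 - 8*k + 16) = (k + 6)/(k - 4)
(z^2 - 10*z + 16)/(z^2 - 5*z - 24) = (z - 2)/(z + 3)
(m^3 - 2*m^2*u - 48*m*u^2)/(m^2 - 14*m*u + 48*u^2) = m*(-m - 6*u)/(-m + 6*u)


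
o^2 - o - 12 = (o - 4)*(o + 3)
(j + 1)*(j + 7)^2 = j^3 + 15*j^2 + 63*j + 49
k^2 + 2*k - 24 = (k - 4)*(k + 6)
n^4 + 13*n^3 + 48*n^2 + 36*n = n*(n + 1)*(n + 6)^2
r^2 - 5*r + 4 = (r - 4)*(r - 1)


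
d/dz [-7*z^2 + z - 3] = 1 - 14*z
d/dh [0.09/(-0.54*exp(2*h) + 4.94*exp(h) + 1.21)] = (0.0972*exp(h) - 0.4446)*exp(h)/(-0.54*exp(2*h) + 4.94*exp(h) + 1.21)^2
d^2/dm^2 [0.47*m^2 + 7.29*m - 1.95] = 0.940000000000000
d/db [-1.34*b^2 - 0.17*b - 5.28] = -2.68*b - 0.17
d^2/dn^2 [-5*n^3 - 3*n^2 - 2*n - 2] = -30*n - 6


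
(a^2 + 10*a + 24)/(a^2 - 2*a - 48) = (a + 4)/(a - 8)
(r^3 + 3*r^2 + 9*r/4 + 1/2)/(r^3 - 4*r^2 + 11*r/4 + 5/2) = (2*r^2 + 5*r + 2)/(2*r^2 - 9*r + 10)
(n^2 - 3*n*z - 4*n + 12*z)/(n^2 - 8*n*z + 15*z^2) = (4 - n)/(-n + 5*z)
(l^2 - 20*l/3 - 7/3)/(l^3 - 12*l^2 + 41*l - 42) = (l + 1/3)/(l^2 - 5*l + 6)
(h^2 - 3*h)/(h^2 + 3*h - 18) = h/(h + 6)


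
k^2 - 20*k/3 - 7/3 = (k - 7)*(k + 1/3)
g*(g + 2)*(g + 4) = g^3 + 6*g^2 + 8*g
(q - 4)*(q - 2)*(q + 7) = q^3 + q^2 - 34*q + 56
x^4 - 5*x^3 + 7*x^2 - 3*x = x*(x - 3)*(x - 1)^2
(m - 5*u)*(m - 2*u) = m^2 - 7*m*u + 10*u^2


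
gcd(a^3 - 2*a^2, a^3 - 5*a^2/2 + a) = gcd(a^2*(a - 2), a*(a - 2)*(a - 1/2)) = a^2 - 2*a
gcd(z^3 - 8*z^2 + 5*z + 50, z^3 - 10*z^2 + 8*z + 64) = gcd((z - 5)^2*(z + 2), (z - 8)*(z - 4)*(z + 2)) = z + 2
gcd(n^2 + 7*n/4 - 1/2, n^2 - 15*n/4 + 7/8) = n - 1/4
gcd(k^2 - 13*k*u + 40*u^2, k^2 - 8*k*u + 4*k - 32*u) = -k + 8*u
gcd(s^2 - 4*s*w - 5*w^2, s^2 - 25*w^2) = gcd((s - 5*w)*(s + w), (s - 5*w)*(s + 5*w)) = s - 5*w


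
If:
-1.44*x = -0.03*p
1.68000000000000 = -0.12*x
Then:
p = -672.00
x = -14.00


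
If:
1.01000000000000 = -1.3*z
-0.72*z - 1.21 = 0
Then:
No Solution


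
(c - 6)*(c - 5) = c^2 - 11*c + 30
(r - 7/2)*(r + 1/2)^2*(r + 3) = r^4 + r^3/2 - 43*r^2/4 - 85*r/8 - 21/8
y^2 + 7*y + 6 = (y + 1)*(y + 6)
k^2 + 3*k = k*(k + 3)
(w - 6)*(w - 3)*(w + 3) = w^3 - 6*w^2 - 9*w + 54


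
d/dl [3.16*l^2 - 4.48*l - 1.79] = 6.32*l - 4.48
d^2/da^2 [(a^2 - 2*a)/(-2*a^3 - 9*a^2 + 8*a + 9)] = 2*(-4*a^6 + 24*a^5 + 60*a^4 - 4*a^3 - 27*a^2 + 486*a - 225)/(8*a^9 + 108*a^8 + 390*a^7 - 243*a^6 - 2532*a^5 + 405*a^4 + 3862*a^3 + 459*a^2 - 1944*a - 729)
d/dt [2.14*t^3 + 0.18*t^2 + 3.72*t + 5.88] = 6.42*t^2 + 0.36*t + 3.72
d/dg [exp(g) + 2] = exp(g)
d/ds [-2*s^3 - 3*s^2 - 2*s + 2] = -6*s^2 - 6*s - 2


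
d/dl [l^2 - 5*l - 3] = 2*l - 5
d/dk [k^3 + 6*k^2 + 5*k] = 3*k^2 + 12*k + 5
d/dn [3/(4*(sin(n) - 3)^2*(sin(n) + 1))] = 3*(1 - 3*sin(n))*cos(n)/(4*(sin(n) - 3)^3*(sin(n) + 1)^2)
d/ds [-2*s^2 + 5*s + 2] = 5 - 4*s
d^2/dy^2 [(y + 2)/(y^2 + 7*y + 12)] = 2*((y + 2)*(2*y + 7)^2 - 3*(y + 3)*(y^2 + 7*y + 12))/(y^2 + 7*y + 12)^3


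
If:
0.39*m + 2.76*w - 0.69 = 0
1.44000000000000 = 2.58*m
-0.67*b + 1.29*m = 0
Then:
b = 1.07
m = 0.56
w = 0.17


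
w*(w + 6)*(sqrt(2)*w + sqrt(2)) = sqrt(2)*w^3 + 7*sqrt(2)*w^2 + 6*sqrt(2)*w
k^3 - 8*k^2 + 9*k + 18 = (k - 6)*(k - 3)*(k + 1)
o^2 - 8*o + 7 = (o - 7)*(o - 1)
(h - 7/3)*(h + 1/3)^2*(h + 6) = h^4 + 13*h^3/3 - 103*h^2/9 - 241*h/27 - 14/9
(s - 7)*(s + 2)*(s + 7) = s^3 + 2*s^2 - 49*s - 98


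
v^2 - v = v*(v - 1)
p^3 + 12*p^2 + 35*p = p*(p + 5)*(p + 7)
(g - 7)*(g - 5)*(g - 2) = g^3 - 14*g^2 + 59*g - 70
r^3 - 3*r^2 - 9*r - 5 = (r - 5)*(r + 1)^2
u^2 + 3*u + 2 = (u + 1)*(u + 2)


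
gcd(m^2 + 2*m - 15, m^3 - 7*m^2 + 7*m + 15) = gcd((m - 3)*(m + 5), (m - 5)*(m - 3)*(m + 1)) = m - 3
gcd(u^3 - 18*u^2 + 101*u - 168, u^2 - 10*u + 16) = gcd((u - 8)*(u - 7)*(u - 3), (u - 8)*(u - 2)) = u - 8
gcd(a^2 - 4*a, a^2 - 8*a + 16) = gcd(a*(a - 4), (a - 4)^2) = a - 4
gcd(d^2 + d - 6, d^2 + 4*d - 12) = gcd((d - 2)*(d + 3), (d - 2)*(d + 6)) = d - 2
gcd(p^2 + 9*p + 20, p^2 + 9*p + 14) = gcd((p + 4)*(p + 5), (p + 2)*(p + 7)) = 1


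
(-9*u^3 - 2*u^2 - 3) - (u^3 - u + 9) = -10*u^3 - 2*u^2 + u - 12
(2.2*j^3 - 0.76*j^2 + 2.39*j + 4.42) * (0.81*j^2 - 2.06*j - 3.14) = 1.782*j^5 - 5.1476*j^4 - 3.4065*j^3 + 1.0432*j^2 - 16.6098*j - 13.8788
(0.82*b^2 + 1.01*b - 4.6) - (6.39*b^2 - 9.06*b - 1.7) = -5.57*b^2 + 10.07*b - 2.9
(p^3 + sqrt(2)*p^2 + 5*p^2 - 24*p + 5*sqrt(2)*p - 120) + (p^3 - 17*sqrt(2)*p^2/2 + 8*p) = 2*p^3 - 15*sqrt(2)*p^2/2 + 5*p^2 - 16*p + 5*sqrt(2)*p - 120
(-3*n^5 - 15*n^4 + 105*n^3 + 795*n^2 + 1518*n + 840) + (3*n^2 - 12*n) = -3*n^5 - 15*n^4 + 105*n^3 + 798*n^2 + 1506*n + 840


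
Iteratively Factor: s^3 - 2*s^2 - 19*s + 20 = (s - 1)*(s^2 - s - 20) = (s - 5)*(s - 1)*(s + 4)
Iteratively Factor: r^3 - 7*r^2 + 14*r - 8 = (r - 4)*(r^2 - 3*r + 2) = (r - 4)*(r - 2)*(r - 1)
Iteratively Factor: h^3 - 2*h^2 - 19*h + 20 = (h - 5)*(h^2 + 3*h - 4) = (h - 5)*(h + 4)*(h - 1)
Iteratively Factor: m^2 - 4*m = (m)*(m - 4)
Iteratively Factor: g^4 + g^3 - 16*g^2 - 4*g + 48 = (g + 4)*(g^3 - 3*g^2 - 4*g + 12) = (g - 2)*(g + 4)*(g^2 - g - 6) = (g - 2)*(g + 2)*(g + 4)*(g - 3)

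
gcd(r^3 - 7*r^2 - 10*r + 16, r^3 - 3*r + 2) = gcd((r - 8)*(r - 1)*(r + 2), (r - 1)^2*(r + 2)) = r^2 + r - 2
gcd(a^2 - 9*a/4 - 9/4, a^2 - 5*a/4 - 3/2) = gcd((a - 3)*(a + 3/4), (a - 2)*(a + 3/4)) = a + 3/4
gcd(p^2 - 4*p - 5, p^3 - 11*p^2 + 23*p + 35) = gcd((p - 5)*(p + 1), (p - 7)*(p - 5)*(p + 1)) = p^2 - 4*p - 5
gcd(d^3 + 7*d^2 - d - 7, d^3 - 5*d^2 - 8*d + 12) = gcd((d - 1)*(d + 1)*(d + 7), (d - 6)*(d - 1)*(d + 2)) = d - 1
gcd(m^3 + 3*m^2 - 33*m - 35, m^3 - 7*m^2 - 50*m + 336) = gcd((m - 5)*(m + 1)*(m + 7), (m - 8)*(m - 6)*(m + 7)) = m + 7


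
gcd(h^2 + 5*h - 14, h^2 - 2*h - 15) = 1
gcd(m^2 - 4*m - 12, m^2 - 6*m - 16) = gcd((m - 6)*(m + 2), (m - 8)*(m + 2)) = m + 2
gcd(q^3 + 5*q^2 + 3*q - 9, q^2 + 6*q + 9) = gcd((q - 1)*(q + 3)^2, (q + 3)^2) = q^2 + 6*q + 9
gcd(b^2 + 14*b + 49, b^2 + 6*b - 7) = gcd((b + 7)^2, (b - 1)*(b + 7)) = b + 7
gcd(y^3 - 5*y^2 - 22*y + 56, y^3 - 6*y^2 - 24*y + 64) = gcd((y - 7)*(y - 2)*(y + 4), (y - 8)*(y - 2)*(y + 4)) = y^2 + 2*y - 8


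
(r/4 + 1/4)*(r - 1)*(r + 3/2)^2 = r^4/4 + 3*r^3/4 + 5*r^2/16 - 3*r/4 - 9/16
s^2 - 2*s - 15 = (s - 5)*(s + 3)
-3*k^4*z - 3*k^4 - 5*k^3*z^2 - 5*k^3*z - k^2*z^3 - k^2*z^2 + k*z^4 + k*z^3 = (-3*k + z)*(k + z)^2*(k*z + k)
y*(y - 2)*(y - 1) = y^3 - 3*y^2 + 2*y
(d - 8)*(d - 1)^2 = d^3 - 10*d^2 + 17*d - 8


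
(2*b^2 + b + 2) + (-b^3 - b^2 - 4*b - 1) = -b^3 + b^2 - 3*b + 1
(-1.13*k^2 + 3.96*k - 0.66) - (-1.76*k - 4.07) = -1.13*k^2 + 5.72*k + 3.41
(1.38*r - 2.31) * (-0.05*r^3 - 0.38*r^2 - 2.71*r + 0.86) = -0.069*r^4 - 0.4089*r^3 - 2.862*r^2 + 7.4469*r - 1.9866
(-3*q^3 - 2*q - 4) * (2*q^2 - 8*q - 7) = -6*q^5 + 24*q^4 + 17*q^3 + 8*q^2 + 46*q + 28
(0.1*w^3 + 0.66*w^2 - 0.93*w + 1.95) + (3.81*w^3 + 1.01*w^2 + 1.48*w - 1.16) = 3.91*w^3 + 1.67*w^2 + 0.55*w + 0.79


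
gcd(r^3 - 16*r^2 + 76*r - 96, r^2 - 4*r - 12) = r - 6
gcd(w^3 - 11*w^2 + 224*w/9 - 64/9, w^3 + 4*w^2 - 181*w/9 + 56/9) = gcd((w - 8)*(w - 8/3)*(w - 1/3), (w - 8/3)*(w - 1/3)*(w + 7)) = w^2 - 3*w + 8/9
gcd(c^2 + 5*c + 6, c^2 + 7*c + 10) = c + 2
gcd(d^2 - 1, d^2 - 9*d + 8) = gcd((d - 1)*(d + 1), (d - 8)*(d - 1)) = d - 1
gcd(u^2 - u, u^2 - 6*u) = u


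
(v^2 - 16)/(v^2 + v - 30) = (v^2 - 16)/(v^2 + v - 30)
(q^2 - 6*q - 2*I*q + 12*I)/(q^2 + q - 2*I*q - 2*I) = (q - 6)/(q + 1)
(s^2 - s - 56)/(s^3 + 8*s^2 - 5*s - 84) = (s - 8)/(s^2 + s - 12)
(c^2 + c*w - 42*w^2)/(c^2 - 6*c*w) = (c + 7*w)/c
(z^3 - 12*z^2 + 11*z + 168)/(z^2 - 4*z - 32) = (z^2 - 4*z - 21)/(z + 4)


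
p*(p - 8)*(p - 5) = p^3 - 13*p^2 + 40*p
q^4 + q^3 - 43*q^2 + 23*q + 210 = (q - 5)*(q - 3)*(q + 2)*(q + 7)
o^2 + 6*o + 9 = (o + 3)^2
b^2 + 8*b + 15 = (b + 3)*(b + 5)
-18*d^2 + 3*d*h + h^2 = (-3*d + h)*(6*d + h)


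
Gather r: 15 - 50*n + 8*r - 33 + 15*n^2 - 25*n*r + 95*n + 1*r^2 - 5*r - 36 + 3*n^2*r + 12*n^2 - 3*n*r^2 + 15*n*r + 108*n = 27*n^2 + 153*n + r^2*(1 - 3*n) + r*(3*n^2 - 10*n + 3) - 54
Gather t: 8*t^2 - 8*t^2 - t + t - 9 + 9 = 0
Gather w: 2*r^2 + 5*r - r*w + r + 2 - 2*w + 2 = 2*r^2 + 6*r + w*(-r - 2) + 4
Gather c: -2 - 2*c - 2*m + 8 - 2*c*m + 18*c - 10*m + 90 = c*(16 - 2*m) - 12*m + 96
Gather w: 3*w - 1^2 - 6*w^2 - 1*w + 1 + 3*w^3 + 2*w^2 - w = 3*w^3 - 4*w^2 + w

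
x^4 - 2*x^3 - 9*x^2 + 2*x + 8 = (x - 4)*(x - 1)*(x + 1)*(x + 2)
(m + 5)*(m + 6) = m^2 + 11*m + 30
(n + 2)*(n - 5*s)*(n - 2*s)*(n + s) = n^4 - 6*n^3*s + 2*n^3 + 3*n^2*s^2 - 12*n^2*s + 10*n*s^3 + 6*n*s^2 + 20*s^3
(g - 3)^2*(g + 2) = g^3 - 4*g^2 - 3*g + 18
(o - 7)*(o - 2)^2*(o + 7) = o^4 - 4*o^3 - 45*o^2 + 196*o - 196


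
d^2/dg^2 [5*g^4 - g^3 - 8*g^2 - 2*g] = 60*g^2 - 6*g - 16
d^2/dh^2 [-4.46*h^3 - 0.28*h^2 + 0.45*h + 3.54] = -26.76*h - 0.56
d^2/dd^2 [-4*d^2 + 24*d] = -8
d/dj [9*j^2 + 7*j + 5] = 18*j + 7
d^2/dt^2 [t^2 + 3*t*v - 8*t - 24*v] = 2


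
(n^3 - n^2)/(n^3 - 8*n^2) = (n - 1)/(n - 8)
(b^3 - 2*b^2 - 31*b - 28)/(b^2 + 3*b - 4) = (b^2 - 6*b - 7)/(b - 1)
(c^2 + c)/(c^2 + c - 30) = c*(c + 1)/(c^2 + c - 30)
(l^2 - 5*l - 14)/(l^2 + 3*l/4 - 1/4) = 4*(l^2 - 5*l - 14)/(4*l^2 + 3*l - 1)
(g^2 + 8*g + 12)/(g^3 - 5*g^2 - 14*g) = (g + 6)/(g*(g - 7))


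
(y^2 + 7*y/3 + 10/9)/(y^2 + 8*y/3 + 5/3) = (y + 2/3)/(y + 1)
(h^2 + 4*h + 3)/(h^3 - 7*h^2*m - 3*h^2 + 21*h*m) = (h^2 + 4*h + 3)/(h*(h^2 - 7*h*m - 3*h + 21*m))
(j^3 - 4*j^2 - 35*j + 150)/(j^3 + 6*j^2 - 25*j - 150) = (j - 5)/(j + 5)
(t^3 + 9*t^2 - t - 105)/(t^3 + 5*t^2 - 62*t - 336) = (t^2 + 2*t - 15)/(t^2 - 2*t - 48)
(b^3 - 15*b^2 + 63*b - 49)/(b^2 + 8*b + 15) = (b^3 - 15*b^2 + 63*b - 49)/(b^2 + 8*b + 15)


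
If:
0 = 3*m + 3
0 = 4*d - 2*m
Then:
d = -1/2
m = -1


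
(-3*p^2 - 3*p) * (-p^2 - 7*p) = 3*p^4 + 24*p^3 + 21*p^2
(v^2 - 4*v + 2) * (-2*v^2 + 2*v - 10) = -2*v^4 + 10*v^3 - 22*v^2 + 44*v - 20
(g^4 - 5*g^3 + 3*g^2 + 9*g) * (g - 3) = g^5 - 8*g^4 + 18*g^3 - 27*g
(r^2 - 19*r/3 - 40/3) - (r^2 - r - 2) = -16*r/3 - 34/3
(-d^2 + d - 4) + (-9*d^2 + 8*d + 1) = -10*d^2 + 9*d - 3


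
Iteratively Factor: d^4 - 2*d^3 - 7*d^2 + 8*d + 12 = (d + 1)*(d^3 - 3*d^2 - 4*d + 12) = (d + 1)*(d + 2)*(d^2 - 5*d + 6) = (d - 2)*(d + 1)*(d + 2)*(d - 3)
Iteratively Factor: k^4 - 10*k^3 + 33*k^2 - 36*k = (k - 3)*(k^3 - 7*k^2 + 12*k) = (k - 4)*(k - 3)*(k^2 - 3*k) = (k - 4)*(k - 3)^2*(k)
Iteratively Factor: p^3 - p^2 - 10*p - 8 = (p - 4)*(p^2 + 3*p + 2) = (p - 4)*(p + 2)*(p + 1)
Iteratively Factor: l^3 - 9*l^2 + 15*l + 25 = (l - 5)*(l^2 - 4*l - 5) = (l - 5)^2*(l + 1)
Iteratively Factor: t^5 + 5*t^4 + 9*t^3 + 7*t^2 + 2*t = (t)*(t^4 + 5*t^3 + 9*t^2 + 7*t + 2) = t*(t + 1)*(t^3 + 4*t^2 + 5*t + 2) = t*(t + 1)^2*(t^2 + 3*t + 2) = t*(t + 1)^2*(t + 2)*(t + 1)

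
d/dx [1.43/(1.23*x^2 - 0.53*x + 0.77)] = (0.7579 - 3.5178*x)/(1.23*x^2 - 0.53*x + 0.77)^2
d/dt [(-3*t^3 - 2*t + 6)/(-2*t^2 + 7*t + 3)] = (6*t^4 - 42*t^3 - 31*t^2 + 24*t - 48)/(4*t^4 - 28*t^3 + 37*t^2 + 42*t + 9)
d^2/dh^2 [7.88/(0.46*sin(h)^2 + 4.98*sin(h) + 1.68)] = (-6.669632*sin(h)^4 - 54.154512*sin(h)^3 - 161.064048*sin(h)^2 + 174.236256*sin(h) + 378.674976)/(0.46*sin(h)^2 + 4.98*sin(h) + 1.68)^3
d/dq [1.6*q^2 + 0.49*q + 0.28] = 3.2*q + 0.49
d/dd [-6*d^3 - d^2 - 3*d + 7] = -18*d^2 - 2*d - 3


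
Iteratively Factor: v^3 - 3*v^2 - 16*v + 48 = (v - 3)*(v^2 - 16) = (v - 4)*(v - 3)*(v + 4)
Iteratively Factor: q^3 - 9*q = (q)*(q^2 - 9) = q*(q - 3)*(q + 3)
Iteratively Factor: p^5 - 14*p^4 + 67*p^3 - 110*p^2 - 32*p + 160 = (p + 1)*(p^4 - 15*p^3 + 82*p^2 - 192*p + 160) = (p - 4)*(p + 1)*(p^3 - 11*p^2 + 38*p - 40) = (p - 4)*(p - 2)*(p + 1)*(p^2 - 9*p + 20) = (p - 4)^2*(p - 2)*(p + 1)*(p - 5)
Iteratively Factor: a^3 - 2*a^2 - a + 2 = (a - 1)*(a^2 - a - 2) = (a - 1)*(a + 1)*(a - 2)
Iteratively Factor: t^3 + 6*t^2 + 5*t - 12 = (t + 3)*(t^2 + 3*t - 4) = (t - 1)*(t + 3)*(t + 4)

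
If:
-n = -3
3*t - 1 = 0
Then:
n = 3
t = 1/3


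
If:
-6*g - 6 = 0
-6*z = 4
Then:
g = -1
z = -2/3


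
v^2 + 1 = (v - I)*(v + I)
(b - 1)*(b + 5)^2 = b^3 + 9*b^2 + 15*b - 25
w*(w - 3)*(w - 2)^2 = w^4 - 7*w^3 + 16*w^2 - 12*w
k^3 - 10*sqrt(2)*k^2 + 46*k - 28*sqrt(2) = (k - 7*sqrt(2))*(k - 2*sqrt(2))*(k - sqrt(2))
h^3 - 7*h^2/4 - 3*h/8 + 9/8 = (h - 3/2)*(h - 1)*(h + 3/4)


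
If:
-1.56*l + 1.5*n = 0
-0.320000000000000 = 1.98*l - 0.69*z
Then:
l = 0.348484848484849*z - 0.161616161616162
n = 0.362424242424242*z - 0.168080808080808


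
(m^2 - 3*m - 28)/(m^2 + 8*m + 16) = (m - 7)/(m + 4)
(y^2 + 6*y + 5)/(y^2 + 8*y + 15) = (y + 1)/(y + 3)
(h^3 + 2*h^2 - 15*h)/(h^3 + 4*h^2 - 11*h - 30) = h/(h + 2)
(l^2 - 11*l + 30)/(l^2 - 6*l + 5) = (l - 6)/(l - 1)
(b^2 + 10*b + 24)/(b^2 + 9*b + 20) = (b + 6)/(b + 5)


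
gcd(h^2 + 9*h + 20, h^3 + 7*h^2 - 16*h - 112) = h + 4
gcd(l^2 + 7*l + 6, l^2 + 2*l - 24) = l + 6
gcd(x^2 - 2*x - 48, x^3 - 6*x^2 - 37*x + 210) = x + 6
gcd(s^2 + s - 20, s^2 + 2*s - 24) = s - 4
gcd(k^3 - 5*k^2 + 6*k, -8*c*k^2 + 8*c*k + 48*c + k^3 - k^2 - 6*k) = k - 3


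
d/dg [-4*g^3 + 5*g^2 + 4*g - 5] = -12*g^2 + 10*g + 4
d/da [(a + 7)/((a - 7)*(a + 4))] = (-a^2 - 14*a - 7)/(a^4 - 6*a^3 - 47*a^2 + 168*a + 784)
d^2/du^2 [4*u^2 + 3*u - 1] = 8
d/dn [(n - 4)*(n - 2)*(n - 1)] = 3*n^2 - 14*n + 14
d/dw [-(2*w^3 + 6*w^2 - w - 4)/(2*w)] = -2*w - 3 - 2/w^2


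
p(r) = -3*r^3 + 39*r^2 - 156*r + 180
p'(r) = -9*r^2 + 78*r - 156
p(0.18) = 153.17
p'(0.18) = -142.25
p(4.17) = -9.89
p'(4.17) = 12.76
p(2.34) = -9.93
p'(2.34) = -22.76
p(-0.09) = 194.36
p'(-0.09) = -163.09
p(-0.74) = 318.01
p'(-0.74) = -218.65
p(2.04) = -1.41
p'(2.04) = -34.33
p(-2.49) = 856.56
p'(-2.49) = -406.02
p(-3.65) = 1414.86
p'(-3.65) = -560.60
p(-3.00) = 1080.00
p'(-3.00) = -471.00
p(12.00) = -1260.00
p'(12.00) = -516.00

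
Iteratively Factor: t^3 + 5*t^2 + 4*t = (t)*(t^2 + 5*t + 4) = t*(t + 4)*(t + 1)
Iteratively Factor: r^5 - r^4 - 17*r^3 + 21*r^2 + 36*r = (r + 1)*(r^4 - 2*r^3 - 15*r^2 + 36*r) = (r - 3)*(r + 1)*(r^3 + r^2 - 12*r) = (r - 3)^2*(r + 1)*(r^2 + 4*r) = r*(r - 3)^2*(r + 1)*(r + 4)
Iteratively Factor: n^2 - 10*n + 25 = (n - 5)*(n - 5)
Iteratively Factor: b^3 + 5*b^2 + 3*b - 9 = (b + 3)*(b^2 + 2*b - 3) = (b - 1)*(b + 3)*(b + 3)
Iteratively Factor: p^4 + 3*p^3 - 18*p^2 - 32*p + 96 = (p + 4)*(p^3 - p^2 - 14*p + 24) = (p - 3)*(p + 4)*(p^2 + 2*p - 8) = (p - 3)*(p + 4)^2*(p - 2)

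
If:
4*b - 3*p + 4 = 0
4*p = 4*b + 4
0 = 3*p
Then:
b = -1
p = 0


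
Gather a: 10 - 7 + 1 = 4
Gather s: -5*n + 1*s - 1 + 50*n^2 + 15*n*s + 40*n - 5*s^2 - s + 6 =50*n^2 + 15*n*s + 35*n - 5*s^2 + 5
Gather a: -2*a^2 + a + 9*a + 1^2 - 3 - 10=-2*a^2 + 10*a - 12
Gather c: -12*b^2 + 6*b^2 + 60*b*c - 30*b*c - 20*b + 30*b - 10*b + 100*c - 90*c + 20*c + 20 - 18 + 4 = -6*b^2 + c*(30*b + 30) + 6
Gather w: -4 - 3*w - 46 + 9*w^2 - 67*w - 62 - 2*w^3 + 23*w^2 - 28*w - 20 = -2*w^3 + 32*w^2 - 98*w - 132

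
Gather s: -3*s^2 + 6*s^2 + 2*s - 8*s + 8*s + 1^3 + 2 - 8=3*s^2 + 2*s - 5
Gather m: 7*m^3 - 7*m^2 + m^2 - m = 7*m^3 - 6*m^2 - m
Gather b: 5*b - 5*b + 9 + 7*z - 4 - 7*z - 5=0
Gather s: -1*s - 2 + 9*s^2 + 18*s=9*s^2 + 17*s - 2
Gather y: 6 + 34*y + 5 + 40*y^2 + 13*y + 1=40*y^2 + 47*y + 12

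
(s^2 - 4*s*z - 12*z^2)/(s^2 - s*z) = (s^2 - 4*s*z - 12*z^2)/(s*(s - z))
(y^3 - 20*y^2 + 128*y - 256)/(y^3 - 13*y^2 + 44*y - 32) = (y - 8)/(y - 1)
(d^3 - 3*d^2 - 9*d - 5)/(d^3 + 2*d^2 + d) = (d - 5)/d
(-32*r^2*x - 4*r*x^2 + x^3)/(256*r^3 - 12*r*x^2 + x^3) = x/(-8*r + x)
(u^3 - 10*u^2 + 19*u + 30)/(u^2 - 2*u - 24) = (u^2 - 4*u - 5)/(u + 4)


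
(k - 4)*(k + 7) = k^2 + 3*k - 28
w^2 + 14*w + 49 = (w + 7)^2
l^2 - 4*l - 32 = (l - 8)*(l + 4)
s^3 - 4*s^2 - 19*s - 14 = (s - 7)*(s + 1)*(s + 2)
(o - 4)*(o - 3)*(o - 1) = o^3 - 8*o^2 + 19*o - 12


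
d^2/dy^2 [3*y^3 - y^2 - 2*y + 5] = 18*y - 2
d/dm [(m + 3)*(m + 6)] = 2*m + 9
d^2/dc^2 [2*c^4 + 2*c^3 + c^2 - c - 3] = 24*c^2 + 12*c + 2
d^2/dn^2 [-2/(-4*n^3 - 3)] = 48*n*(8*n^3 - 3)/(4*n^3 + 3)^3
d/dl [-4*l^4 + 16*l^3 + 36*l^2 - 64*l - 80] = -16*l^3 + 48*l^2 + 72*l - 64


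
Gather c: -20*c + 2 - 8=-20*c - 6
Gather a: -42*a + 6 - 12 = -42*a - 6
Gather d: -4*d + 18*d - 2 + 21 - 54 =14*d - 35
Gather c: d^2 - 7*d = d^2 - 7*d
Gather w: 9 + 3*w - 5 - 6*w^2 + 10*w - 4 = -6*w^2 + 13*w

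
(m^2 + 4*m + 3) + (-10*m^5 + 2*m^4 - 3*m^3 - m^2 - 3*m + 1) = -10*m^5 + 2*m^4 - 3*m^3 + m + 4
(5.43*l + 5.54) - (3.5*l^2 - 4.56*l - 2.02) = -3.5*l^2 + 9.99*l + 7.56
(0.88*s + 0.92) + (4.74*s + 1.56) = 5.62*s + 2.48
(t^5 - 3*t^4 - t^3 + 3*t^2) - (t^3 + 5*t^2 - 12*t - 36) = t^5 - 3*t^4 - 2*t^3 - 2*t^2 + 12*t + 36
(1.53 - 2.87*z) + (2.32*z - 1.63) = -0.55*z - 0.0999999999999999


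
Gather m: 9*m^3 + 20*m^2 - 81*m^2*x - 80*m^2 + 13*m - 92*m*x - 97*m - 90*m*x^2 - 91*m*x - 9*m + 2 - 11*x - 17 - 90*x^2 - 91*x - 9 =9*m^3 + m^2*(-81*x - 60) + m*(-90*x^2 - 183*x - 93) - 90*x^2 - 102*x - 24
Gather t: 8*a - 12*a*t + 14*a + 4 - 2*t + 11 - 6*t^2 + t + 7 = 22*a - 6*t^2 + t*(-12*a - 1) + 22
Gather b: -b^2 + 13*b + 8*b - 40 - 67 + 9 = -b^2 + 21*b - 98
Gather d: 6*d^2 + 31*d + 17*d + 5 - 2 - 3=6*d^2 + 48*d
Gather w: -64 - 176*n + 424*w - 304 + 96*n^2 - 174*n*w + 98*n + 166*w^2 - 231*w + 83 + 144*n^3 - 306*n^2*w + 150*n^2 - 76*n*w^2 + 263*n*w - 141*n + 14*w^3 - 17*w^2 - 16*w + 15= 144*n^3 + 246*n^2 - 219*n + 14*w^3 + w^2*(149 - 76*n) + w*(-306*n^2 + 89*n + 177) - 270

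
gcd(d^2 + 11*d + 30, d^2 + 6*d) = d + 6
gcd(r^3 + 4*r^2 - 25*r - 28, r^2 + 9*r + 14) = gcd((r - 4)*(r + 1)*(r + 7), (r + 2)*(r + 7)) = r + 7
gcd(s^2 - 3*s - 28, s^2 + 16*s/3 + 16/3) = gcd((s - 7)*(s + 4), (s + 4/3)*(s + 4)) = s + 4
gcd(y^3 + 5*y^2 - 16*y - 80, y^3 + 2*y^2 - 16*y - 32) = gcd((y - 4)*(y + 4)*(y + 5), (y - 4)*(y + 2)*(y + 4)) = y^2 - 16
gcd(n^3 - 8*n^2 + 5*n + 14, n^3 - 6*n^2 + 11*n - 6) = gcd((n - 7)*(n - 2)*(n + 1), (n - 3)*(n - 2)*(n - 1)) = n - 2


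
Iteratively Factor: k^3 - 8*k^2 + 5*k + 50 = (k - 5)*(k^2 - 3*k - 10) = (k - 5)*(k + 2)*(k - 5)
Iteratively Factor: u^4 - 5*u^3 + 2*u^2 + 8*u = (u - 2)*(u^3 - 3*u^2 - 4*u) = u*(u - 2)*(u^2 - 3*u - 4) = u*(u - 2)*(u + 1)*(u - 4)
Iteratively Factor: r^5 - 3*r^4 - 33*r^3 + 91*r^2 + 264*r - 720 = (r + 4)*(r^4 - 7*r^3 - 5*r^2 + 111*r - 180) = (r + 4)^2*(r^3 - 11*r^2 + 39*r - 45) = (r - 3)*(r + 4)^2*(r^2 - 8*r + 15) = (r - 3)^2*(r + 4)^2*(r - 5)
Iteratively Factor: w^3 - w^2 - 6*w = (w)*(w^2 - w - 6) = w*(w - 3)*(w + 2)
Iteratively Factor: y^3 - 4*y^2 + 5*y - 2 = (y - 1)*(y^2 - 3*y + 2) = (y - 1)^2*(y - 2)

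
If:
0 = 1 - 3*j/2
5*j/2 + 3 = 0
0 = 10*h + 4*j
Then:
No Solution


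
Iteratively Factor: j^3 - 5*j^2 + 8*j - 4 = (j - 2)*(j^2 - 3*j + 2) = (j - 2)*(j - 1)*(j - 2)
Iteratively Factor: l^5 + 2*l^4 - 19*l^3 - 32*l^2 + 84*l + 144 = (l + 2)*(l^4 - 19*l^2 + 6*l + 72) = (l + 2)^2*(l^3 - 2*l^2 - 15*l + 36) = (l - 3)*(l + 2)^2*(l^2 + l - 12) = (l - 3)*(l + 2)^2*(l + 4)*(l - 3)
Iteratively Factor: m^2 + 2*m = (m)*(m + 2)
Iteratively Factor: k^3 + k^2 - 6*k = (k + 3)*(k^2 - 2*k) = k*(k + 3)*(k - 2)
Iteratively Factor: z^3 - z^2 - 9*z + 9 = (z + 3)*(z^2 - 4*z + 3) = (z - 3)*(z + 3)*(z - 1)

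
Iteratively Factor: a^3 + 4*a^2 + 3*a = (a + 1)*(a^2 + 3*a) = (a + 1)*(a + 3)*(a)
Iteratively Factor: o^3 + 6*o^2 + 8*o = (o + 4)*(o^2 + 2*o) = o*(o + 4)*(o + 2)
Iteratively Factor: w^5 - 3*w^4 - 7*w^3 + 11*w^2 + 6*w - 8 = (w - 1)*(w^4 - 2*w^3 - 9*w^2 + 2*w + 8) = (w - 4)*(w - 1)*(w^3 + 2*w^2 - w - 2) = (w - 4)*(w - 1)^2*(w^2 + 3*w + 2) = (w - 4)*(w - 1)^2*(w + 1)*(w + 2)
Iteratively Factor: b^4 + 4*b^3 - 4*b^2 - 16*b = (b - 2)*(b^3 + 6*b^2 + 8*b) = b*(b - 2)*(b^2 + 6*b + 8) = b*(b - 2)*(b + 4)*(b + 2)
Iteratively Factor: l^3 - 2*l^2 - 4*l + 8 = (l - 2)*(l^2 - 4) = (l - 2)^2*(l + 2)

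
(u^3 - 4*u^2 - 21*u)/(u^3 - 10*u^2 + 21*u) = (u + 3)/(u - 3)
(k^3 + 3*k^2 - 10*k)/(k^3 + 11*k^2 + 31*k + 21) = k*(k^2 + 3*k - 10)/(k^3 + 11*k^2 + 31*k + 21)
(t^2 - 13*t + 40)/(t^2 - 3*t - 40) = (t - 5)/(t + 5)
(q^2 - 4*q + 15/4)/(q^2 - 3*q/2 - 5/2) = (q - 3/2)/(q + 1)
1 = 1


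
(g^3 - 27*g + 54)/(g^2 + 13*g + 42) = (g^2 - 6*g + 9)/(g + 7)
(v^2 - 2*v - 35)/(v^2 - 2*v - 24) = (-v^2 + 2*v + 35)/(-v^2 + 2*v + 24)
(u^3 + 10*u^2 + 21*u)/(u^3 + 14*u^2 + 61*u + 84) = u/(u + 4)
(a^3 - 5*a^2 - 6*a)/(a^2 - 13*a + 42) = a*(a + 1)/(a - 7)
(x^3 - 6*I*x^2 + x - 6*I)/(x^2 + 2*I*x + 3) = (x^2 - 5*I*x + 6)/(x + 3*I)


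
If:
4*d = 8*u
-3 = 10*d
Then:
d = -3/10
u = -3/20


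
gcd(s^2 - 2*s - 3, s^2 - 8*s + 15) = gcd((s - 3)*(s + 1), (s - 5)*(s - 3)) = s - 3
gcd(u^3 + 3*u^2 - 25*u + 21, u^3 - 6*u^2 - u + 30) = u - 3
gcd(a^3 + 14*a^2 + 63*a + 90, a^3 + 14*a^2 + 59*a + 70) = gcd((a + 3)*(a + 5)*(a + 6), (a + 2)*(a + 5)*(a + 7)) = a + 5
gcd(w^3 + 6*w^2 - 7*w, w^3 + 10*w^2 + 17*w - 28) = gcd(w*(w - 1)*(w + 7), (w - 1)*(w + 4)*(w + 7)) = w^2 + 6*w - 7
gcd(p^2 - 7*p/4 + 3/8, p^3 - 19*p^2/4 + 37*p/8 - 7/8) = p - 1/4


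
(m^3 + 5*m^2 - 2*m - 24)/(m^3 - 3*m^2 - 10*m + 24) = (m + 4)/(m - 4)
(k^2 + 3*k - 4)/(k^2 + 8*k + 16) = (k - 1)/(k + 4)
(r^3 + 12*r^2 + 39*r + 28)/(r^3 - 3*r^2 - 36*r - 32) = (r + 7)/(r - 8)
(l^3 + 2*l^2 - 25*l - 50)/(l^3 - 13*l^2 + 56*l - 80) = (l^2 + 7*l + 10)/(l^2 - 8*l + 16)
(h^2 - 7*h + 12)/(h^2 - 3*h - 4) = (h - 3)/(h + 1)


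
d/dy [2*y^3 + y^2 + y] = 6*y^2 + 2*y + 1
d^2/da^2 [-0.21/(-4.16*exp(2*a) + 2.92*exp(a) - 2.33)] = ((0.6132 - 3.4944*exp(a))*(4.16*exp(2*a) - 2.92*exp(a) + 2.33) + 0.21*(8.32*exp(a) - 2.92)*(16.64*exp(a) - 5.84)*exp(a))*exp(a)/(4.16*exp(2*a) - 2.92*exp(a) + 2.33)^3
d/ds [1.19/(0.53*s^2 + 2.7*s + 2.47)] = (-1.2614*s - 3.213)/(0.53*s^2 + 2.7*s + 2.47)^2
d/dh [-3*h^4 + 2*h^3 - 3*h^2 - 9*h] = -12*h^3 + 6*h^2 - 6*h - 9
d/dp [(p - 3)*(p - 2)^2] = (p - 2)*(3*p - 8)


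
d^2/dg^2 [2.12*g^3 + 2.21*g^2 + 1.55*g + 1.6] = 12.72*g + 4.42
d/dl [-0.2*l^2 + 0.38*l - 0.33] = 0.38 - 0.4*l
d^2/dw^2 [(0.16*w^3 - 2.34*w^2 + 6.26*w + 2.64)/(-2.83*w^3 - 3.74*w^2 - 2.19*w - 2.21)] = (40.868596*w^6 - 294.864492*w^5 - 726.271956*w^4 - 786.718856*w^3 + 29.395344*w^2 + 275.088696*w + 101.77104)/(22.665187*w^9 + 89.859858*w^8 + 171.373197*w^7 + 244.489019*w^6 + 272.963913*w^5 + 228.731532*w^4 + 160.576824*w^3 + 86.597745*w^2 + 32.088537*w + 10.793861)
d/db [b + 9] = 1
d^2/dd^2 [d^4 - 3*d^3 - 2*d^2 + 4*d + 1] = 12*d^2 - 18*d - 4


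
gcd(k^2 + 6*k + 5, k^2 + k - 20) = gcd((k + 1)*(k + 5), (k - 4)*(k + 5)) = k + 5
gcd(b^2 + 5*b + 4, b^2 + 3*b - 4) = b + 4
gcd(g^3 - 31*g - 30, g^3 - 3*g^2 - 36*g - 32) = g + 1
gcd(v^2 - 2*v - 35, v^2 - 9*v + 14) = v - 7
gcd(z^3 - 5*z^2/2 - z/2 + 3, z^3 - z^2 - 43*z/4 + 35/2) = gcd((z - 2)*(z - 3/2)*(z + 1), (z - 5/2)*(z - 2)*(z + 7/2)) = z - 2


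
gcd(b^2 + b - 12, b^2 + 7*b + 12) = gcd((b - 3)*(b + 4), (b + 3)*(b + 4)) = b + 4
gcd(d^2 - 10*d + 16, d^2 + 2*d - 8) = d - 2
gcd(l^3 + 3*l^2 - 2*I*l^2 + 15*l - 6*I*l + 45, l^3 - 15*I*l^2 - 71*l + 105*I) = l - 5*I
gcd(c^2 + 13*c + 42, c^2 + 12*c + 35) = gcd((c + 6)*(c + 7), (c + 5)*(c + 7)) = c + 7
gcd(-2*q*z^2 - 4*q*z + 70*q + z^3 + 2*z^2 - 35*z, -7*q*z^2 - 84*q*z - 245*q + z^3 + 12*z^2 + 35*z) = z + 7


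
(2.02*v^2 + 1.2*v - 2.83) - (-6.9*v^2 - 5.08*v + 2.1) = 8.92*v^2 + 6.28*v - 4.93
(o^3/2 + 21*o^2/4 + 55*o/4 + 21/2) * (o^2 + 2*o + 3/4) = o^5/2 + 25*o^4/4 + 197*o^3/8 + 671*o^2/16 + 501*o/16 + 63/8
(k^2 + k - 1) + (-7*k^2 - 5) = -6*k^2 + k - 6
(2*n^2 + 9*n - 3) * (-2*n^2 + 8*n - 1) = -4*n^4 - 2*n^3 + 76*n^2 - 33*n + 3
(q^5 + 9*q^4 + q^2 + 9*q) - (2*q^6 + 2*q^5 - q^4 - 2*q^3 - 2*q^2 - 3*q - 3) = -2*q^6 - q^5 + 10*q^4 + 2*q^3 + 3*q^2 + 12*q + 3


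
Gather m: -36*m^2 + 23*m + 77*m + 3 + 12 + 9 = -36*m^2 + 100*m + 24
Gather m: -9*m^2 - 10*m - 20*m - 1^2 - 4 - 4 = -9*m^2 - 30*m - 9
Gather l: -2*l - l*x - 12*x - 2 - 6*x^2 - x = l*(-x - 2) - 6*x^2 - 13*x - 2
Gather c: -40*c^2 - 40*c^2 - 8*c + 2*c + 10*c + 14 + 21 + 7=-80*c^2 + 4*c + 42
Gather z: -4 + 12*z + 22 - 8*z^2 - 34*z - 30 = -8*z^2 - 22*z - 12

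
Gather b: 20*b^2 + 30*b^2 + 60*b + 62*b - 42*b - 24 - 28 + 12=50*b^2 + 80*b - 40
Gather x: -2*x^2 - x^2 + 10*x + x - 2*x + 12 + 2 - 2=-3*x^2 + 9*x + 12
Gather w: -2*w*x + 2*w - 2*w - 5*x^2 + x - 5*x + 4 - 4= -2*w*x - 5*x^2 - 4*x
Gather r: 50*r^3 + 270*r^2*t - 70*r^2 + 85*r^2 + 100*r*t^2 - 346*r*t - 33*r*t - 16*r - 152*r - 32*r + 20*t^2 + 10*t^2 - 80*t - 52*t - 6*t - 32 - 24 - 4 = 50*r^3 + r^2*(270*t + 15) + r*(100*t^2 - 379*t - 200) + 30*t^2 - 138*t - 60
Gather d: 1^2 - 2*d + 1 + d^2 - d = d^2 - 3*d + 2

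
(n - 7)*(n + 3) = n^2 - 4*n - 21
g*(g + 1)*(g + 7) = g^3 + 8*g^2 + 7*g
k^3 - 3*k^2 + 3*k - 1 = (k - 1)^3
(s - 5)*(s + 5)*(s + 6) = s^3 + 6*s^2 - 25*s - 150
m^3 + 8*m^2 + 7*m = m*(m + 1)*(m + 7)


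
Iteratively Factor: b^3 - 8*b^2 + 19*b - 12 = (b - 1)*(b^2 - 7*b + 12) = (b - 4)*(b - 1)*(b - 3)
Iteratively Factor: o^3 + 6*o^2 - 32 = (o - 2)*(o^2 + 8*o + 16) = (o - 2)*(o + 4)*(o + 4)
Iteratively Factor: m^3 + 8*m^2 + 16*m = (m + 4)*(m^2 + 4*m) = (m + 4)^2*(m)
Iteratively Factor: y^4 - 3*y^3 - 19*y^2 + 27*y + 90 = (y - 3)*(y^3 - 19*y - 30) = (y - 5)*(y - 3)*(y^2 + 5*y + 6) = (y - 5)*(y - 3)*(y + 2)*(y + 3)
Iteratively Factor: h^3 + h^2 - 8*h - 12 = (h - 3)*(h^2 + 4*h + 4) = (h - 3)*(h + 2)*(h + 2)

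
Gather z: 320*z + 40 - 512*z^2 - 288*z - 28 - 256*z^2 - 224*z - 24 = -768*z^2 - 192*z - 12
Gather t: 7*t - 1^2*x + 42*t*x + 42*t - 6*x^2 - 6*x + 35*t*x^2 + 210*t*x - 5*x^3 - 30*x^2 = t*(35*x^2 + 252*x + 49) - 5*x^3 - 36*x^2 - 7*x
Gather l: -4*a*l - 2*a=-4*a*l - 2*a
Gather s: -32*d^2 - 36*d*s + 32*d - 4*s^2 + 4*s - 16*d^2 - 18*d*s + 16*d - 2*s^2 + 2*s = -48*d^2 + 48*d - 6*s^2 + s*(6 - 54*d)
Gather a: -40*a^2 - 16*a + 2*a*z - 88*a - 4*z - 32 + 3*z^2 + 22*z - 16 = -40*a^2 + a*(2*z - 104) + 3*z^2 + 18*z - 48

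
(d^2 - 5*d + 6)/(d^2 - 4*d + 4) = (d - 3)/(d - 2)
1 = 1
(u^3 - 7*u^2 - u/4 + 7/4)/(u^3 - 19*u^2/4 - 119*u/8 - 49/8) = 2*(2*u - 1)/(4*u + 7)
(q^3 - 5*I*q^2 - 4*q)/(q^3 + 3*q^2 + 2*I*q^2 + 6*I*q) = (q^2 - 5*I*q - 4)/(q^2 + q*(3 + 2*I) + 6*I)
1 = 1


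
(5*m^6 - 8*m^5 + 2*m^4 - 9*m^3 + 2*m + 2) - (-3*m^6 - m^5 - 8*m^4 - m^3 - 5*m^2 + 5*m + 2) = 8*m^6 - 7*m^5 + 10*m^4 - 8*m^3 + 5*m^2 - 3*m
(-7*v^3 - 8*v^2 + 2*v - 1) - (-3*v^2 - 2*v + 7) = -7*v^3 - 5*v^2 + 4*v - 8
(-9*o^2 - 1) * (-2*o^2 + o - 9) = 18*o^4 - 9*o^3 + 83*o^2 - o + 9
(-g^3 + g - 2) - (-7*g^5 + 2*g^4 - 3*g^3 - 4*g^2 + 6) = 7*g^5 - 2*g^4 + 2*g^3 + 4*g^2 + g - 8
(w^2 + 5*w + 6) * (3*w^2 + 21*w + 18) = 3*w^4 + 36*w^3 + 141*w^2 + 216*w + 108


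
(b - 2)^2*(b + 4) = b^3 - 12*b + 16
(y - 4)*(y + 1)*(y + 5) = y^3 + 2*y^2 - 19*y - 20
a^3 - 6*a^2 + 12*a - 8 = (a - 2)^3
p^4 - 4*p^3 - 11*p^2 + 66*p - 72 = (p - 3)^2*(p - 2)*(p + 4)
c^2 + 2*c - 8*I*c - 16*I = (c + 2)*(c - 8*I)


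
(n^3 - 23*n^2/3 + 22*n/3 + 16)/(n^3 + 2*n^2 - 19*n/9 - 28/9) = 3*(3*n^2 - 26*n + 48)/(9*n^2 + 9*n - 28)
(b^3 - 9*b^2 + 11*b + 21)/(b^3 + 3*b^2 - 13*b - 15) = (b - 7)/(b + 5)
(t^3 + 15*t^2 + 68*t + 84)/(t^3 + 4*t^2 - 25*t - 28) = (t^2 + 8*t + 12)/(t^2 - 3*t - 4)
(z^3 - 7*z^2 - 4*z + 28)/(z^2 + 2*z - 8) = (z^2 - 5*z - 14)/(z + 4)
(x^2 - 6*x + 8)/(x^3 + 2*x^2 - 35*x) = (x^2 - 6*x + 8)/(x*(x^2 + 2*x - 35))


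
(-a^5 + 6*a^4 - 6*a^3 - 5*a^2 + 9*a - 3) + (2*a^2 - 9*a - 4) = -a^5 + 6*a^4 - 6*a^3 - 3*a^2 - 7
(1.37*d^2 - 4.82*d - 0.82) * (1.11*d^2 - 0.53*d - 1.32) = 1.5207*d^4 - 6.0763*d^3 - 0.164*d^2 + 6.797*d + 1.0824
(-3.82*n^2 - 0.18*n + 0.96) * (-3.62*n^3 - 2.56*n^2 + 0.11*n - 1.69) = 13.8284*n^5 + 10.4308*n^4 - 3.4346*n^3 + 3.9784*n^2 + 0.4098*n - 1.6224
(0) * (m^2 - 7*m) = 0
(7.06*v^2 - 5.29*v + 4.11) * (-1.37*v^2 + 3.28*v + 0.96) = -9.6722*v^4 + 30.4041*v^3 - 16.2043*v^2 + 8.4024*v + 3.9456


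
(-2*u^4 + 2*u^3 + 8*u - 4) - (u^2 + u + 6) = -2*u^4 + 2*u^3 - u^2 + 7*u - 10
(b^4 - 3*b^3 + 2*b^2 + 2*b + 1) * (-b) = -b^5 + 3*b^4 - 2*b^3 - 2*b^2 - b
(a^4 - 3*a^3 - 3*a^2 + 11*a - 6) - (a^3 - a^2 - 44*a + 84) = a^4 - 4*a^3 - 2*a^2 + 55*a - 90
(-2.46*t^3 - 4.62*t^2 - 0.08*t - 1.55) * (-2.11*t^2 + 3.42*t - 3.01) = 5.1906*t^5 + 1.335*t^4 - 8.227*t^3 + 16.9031*t^2 - 5.0602*t + 4.6655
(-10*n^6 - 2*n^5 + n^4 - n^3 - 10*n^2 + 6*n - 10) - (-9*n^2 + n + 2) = -10*n^6 - 2*n^5 + n^4 - n^3 - n^2 + 5*n - 12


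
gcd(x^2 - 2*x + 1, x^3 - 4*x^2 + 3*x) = x - 1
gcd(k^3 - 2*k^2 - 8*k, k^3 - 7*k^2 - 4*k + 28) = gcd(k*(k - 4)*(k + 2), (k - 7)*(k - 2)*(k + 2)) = k + 2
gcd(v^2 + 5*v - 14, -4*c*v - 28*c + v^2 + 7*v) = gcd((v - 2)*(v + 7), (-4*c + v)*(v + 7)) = v + 7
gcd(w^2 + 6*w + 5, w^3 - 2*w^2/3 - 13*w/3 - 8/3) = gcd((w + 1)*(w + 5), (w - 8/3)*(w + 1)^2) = w + 1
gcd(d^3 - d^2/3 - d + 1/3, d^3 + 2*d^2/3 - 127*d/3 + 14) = d - 1/3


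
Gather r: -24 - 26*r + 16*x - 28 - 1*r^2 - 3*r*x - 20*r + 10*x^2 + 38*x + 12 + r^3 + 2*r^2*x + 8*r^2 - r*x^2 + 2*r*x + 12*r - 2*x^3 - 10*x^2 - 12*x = r^3 + r^2*(2*x + 7) + r*(-x^2 - x - 34) - 2*x^3 + 42*x - 40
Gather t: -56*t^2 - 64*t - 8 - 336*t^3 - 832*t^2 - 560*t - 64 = -336*t^3 - 888*t^2 - 624*t - 72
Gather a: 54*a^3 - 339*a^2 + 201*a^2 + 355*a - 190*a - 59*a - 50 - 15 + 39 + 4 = 54*a^3 - 138*a^2 + 106*a - 22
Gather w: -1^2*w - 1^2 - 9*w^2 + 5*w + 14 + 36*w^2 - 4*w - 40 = 27*w^2 - 27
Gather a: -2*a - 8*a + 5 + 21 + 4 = 30 - 10*a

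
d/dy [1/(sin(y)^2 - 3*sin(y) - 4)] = (3 - 2*sin(y))*cos(y)/((sin(y) - 4)^2*(sin(y) + 1)^2)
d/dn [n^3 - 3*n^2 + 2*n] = 3*n^2 - 6*n + 2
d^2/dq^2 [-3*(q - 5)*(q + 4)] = -6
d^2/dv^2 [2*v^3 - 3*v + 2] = 12*v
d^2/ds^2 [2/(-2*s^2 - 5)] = 8*(5 - 6*s^2)/(2*s^2 + 5)^3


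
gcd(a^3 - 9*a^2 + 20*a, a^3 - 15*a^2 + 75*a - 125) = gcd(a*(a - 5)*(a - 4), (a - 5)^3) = a - 5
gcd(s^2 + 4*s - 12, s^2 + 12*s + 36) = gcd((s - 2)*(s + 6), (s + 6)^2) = s + 6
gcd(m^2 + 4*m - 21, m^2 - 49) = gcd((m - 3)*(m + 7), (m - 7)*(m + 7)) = m + 7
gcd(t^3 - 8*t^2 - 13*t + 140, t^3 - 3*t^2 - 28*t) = t^2 - 3*t - 28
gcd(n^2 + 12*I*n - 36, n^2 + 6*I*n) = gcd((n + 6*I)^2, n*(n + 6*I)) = n + 6*I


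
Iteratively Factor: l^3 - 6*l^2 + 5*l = (l - 5)*(l^2 - l) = l*(l - 5)*(l - 1)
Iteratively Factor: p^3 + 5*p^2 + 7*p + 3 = (p + 1)*(p^2 + 4*p + 3) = (p + 1)^2*(p + 3)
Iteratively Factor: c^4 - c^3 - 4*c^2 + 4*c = (c + 2)*(c^3 - 3*c^2 + 2*c) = c*(c + 2)*(c^2 - 3*c + 2) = c*(c - 2)*(c + 2)*(c - 1)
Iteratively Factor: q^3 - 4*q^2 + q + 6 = (q - 2)*(q^2 - 2*q - 3) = (q - 3)*(q - 2)*(q + 1)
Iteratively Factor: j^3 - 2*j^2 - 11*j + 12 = (j - 4)*(j^2 + 2*j - 3) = (j - 4)*(j + 3)*(j - 1)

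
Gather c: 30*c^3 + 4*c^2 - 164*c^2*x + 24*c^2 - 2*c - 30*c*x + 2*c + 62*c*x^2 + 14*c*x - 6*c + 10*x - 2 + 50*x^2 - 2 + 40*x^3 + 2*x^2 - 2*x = 30*c^3 + c^2*(28 - 164*x) + c*(62*x^2 - 16*x - 6) + 40*x^3 + 52*x^2 + 8*x - 4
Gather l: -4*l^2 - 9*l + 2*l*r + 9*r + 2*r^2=-4*l^2 + l*(2*r - 9) + 2*r^2 + 9*r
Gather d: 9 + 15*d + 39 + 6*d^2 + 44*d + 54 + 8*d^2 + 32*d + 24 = 14*d^2 + 91*d + 126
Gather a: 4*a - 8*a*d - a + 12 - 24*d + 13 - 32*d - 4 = a*(3 - 8*d) - 56*d + 21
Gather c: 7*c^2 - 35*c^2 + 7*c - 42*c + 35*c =-28*c^2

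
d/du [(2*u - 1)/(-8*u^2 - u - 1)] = (-16*u^2 - 2*u + (2*u - 1)*(16*u + 1) - 2)/(8*u^2 + u + 1)^2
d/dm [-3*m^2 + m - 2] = 1 - 6*m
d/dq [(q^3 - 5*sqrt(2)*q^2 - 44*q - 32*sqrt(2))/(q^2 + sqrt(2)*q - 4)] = (q^4 + 2*sqrt(2)*q^3 + 22*q^2 + 104*sqrt(2)*q + 240)/(q^4 + 2*sqrt(2)*q^3 - 6*q^2 - 8*sqrt(2)*q + 16)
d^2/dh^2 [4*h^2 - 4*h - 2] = 8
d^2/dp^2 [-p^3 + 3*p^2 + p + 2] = 6 - 6*p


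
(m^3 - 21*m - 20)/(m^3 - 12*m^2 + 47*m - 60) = (m^2 + 5*m + 4)/(m^2 - 7*m + 12)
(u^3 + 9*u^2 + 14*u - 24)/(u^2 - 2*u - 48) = (u^2 + 3*u - 4)/(u - 8)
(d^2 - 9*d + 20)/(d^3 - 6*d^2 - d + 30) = (d - 4)/(d^2 - d - 6)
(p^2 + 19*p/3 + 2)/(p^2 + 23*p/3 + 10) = (3*p + 1)/(3*p + 5)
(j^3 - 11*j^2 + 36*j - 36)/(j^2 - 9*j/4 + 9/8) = 8*(j^3 - 11*j^2 + 36*j - 36)/(8*j^2 - 18*j + 9)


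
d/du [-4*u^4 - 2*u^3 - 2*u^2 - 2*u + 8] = -16*u^3 - 6*u^2 - 4*u - 2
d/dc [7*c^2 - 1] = 14*c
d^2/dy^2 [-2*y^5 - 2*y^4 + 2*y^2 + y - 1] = -40*y^3 - 24*y^2 + 4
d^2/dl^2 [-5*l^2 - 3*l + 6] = -10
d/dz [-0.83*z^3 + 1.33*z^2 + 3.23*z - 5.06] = -2.49*z^2 + 2.66*z + 3.23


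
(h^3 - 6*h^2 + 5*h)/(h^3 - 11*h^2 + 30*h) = (h - 1)/(h - 6)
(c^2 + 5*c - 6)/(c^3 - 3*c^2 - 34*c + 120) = (c - 1)/(c^2 - 9*c + 20)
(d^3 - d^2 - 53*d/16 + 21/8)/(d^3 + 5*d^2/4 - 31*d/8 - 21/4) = (4*d - 3)/(2*(2*d + 3))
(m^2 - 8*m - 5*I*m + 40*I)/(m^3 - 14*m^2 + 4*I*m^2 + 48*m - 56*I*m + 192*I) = (m - 5*I)/(m^2 + m*(-6 + 4*I) - 24*I)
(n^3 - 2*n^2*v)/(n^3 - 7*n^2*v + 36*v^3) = n^2*(n - 2*v)/(n^3 - 7*n^2*v + 36*v^3)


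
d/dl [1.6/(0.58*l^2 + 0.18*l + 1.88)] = (-1.856*l - 0.288)/(0.58*l^2 + 0.18*l + 1.88)^2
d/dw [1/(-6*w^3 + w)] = (18*w^2 - 1)/(w^2*(6*w^2 - 1)^2)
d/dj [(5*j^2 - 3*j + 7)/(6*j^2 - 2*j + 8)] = (4*j^2 - 2*j - 5)/(2*(9*j^4 - 6*j^3 + 25*j^2 - 8*j + 16))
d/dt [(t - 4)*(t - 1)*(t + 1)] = 3*t^2 - 8*t - 1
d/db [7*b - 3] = 7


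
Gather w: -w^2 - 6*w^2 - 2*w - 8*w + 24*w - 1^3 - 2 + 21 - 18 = -7*w^2 + 14*w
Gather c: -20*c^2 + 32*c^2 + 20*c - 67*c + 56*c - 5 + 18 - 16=12*c^2 + 9*c - 3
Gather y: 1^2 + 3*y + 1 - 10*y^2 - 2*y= -10*y^2 + y + 2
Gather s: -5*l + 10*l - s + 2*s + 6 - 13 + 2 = 5*l + s - 5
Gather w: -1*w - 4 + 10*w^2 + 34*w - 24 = 10*w^2 + 33*w - 28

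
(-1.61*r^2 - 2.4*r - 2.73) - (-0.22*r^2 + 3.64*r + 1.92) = -1.39*r^2 - 6.04*r - 4.65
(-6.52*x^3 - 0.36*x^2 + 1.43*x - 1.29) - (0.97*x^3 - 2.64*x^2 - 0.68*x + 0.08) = -7.49*x^3 + 2.28*x^2 + 2.11*x - 1.37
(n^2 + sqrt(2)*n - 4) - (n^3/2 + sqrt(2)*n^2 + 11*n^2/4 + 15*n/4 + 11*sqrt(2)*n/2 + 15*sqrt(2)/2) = -n^3/2 - 7*n^2/4 - sqrt(2)*n^2 - 9*sqrt(2)*n/2 - 15*n/4 - 15*sqrt(2)/2 - 4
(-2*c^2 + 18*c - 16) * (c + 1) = -2*c^3 + 16*c^2 + 2*c - 16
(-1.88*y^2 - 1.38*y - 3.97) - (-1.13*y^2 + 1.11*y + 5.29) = -0.75*y^2 - 2.49*y - 9.26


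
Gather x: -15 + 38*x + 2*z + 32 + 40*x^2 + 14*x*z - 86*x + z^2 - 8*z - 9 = 40*x^2 + x*(14*z - 48) + z^2 - 6*z + 8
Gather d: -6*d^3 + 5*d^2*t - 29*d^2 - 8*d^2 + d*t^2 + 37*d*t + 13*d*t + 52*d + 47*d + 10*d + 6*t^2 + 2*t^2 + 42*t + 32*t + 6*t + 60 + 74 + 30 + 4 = -6*d^3 + d^2*(5*t - 37) + d*(t^2 + 50*t + 109) + 8*t^2 + 80*t + 168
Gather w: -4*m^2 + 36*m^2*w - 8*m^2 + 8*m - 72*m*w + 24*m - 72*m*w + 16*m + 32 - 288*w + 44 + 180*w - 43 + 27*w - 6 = -12*m^2 + 48*m + w*(36*m^2 - 144*m - 81) + 27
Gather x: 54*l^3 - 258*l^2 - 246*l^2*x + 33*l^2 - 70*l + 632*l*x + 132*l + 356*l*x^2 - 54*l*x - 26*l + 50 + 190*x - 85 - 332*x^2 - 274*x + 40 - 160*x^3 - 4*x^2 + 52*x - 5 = 54*l^3 - 225*l^2 + 36*l - 160*x^3 + x^2*(356*l - 336) + x*(-246*l^2 + 578*l - 32)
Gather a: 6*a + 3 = 6*a + 3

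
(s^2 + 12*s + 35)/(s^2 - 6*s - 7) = (s^2 + 12*s + 35)/(s^2 - 6*s - 7)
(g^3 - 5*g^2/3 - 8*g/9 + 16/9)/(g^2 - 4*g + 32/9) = (3*g^2 - g - 4)/(3*g - 8)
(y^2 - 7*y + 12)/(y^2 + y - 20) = (y - 3)/(y + 5)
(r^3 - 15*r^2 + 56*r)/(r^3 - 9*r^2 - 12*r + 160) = r*(r - 7)/(r^2 - r - 20)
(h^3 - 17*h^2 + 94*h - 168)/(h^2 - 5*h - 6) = (h^2 - 11*h + 28)/(h + 1)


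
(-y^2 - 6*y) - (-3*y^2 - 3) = 2*y^2 - 6*y + 3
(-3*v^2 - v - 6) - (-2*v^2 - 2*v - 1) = -v^2 + v - 5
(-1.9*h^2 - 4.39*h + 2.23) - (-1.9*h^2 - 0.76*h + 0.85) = 1.38 - 3.63*h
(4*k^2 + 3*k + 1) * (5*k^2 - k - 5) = 20*k^4 + 11*k^3 - 18*k^2 - 16*k - 5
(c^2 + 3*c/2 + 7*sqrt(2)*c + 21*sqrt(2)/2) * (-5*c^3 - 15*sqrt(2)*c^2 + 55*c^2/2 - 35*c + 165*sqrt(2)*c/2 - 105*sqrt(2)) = -5*c^5 - 50*sqrt(2)*c^4 + 20*c^4 - 815*c^3/4 + 200*sqrt(2)*c^3 + 125*sqrt(2)*c^2/2 + 1575*c^2/2 - 525*sqrt(2)*c + 525*c/2 - 2205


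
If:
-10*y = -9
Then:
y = 9/10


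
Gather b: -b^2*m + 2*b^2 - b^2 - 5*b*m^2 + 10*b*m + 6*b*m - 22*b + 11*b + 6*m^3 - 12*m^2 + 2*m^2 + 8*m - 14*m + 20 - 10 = b^2*(1 - m) + b*(-5*m^2 + 16*m - 11) + 6*m^3 - 10*m^2 - 6*m + 10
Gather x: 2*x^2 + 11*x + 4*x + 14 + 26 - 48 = 2*x^2 + 15*x - 8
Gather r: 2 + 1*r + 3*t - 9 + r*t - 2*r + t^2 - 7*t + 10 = r*(t - 1) + t^2 - 4*t + 3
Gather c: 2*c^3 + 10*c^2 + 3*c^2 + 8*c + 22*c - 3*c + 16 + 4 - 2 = 2*c^3 + 13*c^2 + 27*c + 18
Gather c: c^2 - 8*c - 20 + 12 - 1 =c^2 - 8*c - 9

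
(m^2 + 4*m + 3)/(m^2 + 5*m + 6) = (m + 1)/(m + 2)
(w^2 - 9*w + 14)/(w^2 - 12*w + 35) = (w - 2)/(w - 5)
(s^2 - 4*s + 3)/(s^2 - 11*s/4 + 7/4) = 4*(s - 3)/(4*s - 7)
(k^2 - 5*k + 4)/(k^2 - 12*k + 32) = (k - 1)/(k - 8)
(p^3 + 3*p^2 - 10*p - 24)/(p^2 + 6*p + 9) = (p^3 + 3*p^2 - 10*p - 24)/(p^2 + 6*p + 9)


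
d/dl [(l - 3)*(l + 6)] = 2*l + 3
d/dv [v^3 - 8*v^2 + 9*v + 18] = 3*v^2 - 16*v + 9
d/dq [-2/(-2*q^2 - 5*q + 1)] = 2*(-4*q - 5)/(2*q^2 + 5*q - 1)^2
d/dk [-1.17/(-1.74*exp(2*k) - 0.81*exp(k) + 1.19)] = (-4.0716*exp(k) - 0.9477)*exp(k)/(1.74*exp(2*k) + 0.81*exp(k) - 1.19)^2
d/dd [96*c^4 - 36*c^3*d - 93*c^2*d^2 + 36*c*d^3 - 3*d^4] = -36*c^3 - 186*c^2*d + 108*c*d^2 - 12*d^3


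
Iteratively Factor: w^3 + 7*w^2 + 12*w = (w + 3)*(w^2 + 4*w) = w*(w + 3)*(w + 4)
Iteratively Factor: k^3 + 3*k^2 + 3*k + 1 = (k + 1)*(k^2 + 2*k + 1) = (k + 1)^2*(k + 1)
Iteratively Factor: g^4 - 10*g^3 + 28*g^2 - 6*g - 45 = (g - 5)*(g^3 - 5*g^2 + 3*g + 9) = (g - 5)*(g - 3)*(g^2 - 2*g - 3) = (g - 5)*(g - 3)^2*(g + 1)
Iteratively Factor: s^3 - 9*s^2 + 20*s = (s - 4)*(s^2 - 5*s) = s*(s - 4)*(s - 5)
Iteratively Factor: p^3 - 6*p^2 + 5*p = (p)*(p^2 - 6*p + 5) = p*(p - 1)*(p - 5)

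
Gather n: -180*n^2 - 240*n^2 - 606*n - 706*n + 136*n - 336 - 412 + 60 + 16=-420*n^2 - 1176*n - 672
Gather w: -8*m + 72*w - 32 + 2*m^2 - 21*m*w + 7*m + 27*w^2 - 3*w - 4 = 2*m^2 - m + 27*w^2 + w*(69 - 21*m) - 36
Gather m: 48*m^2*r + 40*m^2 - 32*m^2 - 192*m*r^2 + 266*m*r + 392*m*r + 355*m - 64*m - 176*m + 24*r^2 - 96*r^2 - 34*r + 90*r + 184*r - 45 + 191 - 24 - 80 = m^2*(48*r + 8) + m*(-192*r^2 + 658*r + 115) - 72*r^2 + 240*r + 42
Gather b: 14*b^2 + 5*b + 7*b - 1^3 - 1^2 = 14*b^2 + 12*b - 2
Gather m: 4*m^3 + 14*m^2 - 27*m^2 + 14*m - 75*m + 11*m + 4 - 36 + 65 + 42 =4*m^3 - 13*m^2 - 50*m + 75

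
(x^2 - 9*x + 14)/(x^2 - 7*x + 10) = (x - 7)/(x - 5)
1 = 1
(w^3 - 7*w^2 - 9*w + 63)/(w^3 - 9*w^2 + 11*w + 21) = (w + 3)/(w + 1)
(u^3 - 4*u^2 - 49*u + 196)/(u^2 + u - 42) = (u^2 - 11*u + 28)/(u - 6)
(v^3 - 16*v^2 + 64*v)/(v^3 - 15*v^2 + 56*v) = (v - 8)/(v - 7)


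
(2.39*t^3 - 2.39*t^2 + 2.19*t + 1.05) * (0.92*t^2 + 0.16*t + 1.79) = 2.1988*t^5 - 1.8164*t^4 + 5.9105*t^3 - 2.9617*t^2 + 4.0881*t + 1.8795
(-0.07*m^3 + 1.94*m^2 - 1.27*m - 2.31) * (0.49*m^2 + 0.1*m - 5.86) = -0.0343*m^5 + 0.9436*m^4 - 0.0180999999999999*m^3 - 12.6273*m^2 + 7.2112*m + 13.5366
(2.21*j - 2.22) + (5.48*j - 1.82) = 7.69*j - 4.04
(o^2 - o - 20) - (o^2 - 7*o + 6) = 6*o - 26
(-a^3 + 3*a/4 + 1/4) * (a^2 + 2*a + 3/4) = -a^5 - 2*a^4 + 7*a^2/4 + 17*a/16 + 3/16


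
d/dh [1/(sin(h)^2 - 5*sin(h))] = (5 - 2*sin(h))*cos(h)/((sin(h) - 5)^2*sin(h)^2)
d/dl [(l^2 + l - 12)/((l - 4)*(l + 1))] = 4*(-l^2 + 4*l - 10)/(l^4 - 6*l^3 + l^2 + 24*l + 16)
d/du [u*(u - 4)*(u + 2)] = 3*u^2 - 4*u - 8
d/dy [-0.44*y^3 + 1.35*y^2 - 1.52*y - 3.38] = -1.32*y^2 + 2.7*y - 1.52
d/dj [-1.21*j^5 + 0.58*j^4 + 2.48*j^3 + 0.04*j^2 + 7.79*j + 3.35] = -6.05*j^4 + 2.32*j^3 + 7.44*j^2 + 0.08*j + 7.79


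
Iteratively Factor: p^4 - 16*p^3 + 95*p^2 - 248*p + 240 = (p - 4)*(p^3 - 12*p^2 + 47*p - 60) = (p - 5)*(p - 4)*(p^2 - 7*p + 12) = (p - 5)*(p - 4)^2*(p - 3)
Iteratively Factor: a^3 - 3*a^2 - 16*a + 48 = (a - 3)*(a^2 - 16) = (a - 4)*(a - 3)*(a + 4)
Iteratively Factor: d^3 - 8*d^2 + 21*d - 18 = (d - 3)*(d^2 - 5*d + 6) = (d - 3)^2*(d - 2)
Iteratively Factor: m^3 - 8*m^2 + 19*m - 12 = (m - 3)*(m^2 - 5*m + 4) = (m - 4)*(m - 3)*(m - 1)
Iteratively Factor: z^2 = (z)*(z)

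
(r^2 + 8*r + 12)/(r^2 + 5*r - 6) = (r + 2)/(r - 1)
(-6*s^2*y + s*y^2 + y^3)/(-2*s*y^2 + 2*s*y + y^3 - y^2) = (3*s + y)/(y - 1)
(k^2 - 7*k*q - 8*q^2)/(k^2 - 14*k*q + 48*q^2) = (-k - q)/(-k + 6*q)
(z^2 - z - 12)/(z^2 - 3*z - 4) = (z + 3)/(z + 1)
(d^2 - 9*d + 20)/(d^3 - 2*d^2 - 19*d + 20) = (d - 4)/(d^2 + 3*d - 4)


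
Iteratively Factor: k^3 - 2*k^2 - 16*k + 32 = (k + 4)*(k^2 - 6*k + 8) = (k - 4)*(k + 4)*(k - 2)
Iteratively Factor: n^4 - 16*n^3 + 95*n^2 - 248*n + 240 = (n - 4)*(n^3 - 12*n^2 + 47*n - 60) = (n - 4)^2*(n^2 - 8*n + 15) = (n - 5)*(n - 4)^2*(n - 3)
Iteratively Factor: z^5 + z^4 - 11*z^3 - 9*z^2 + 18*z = (z - 3)*(z^4 + 4*z^3 + z^2 - 6*z) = z*(z - 3)*(z^3 + 4*z^2 + z - 6) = z*(z - 3)*(z + 2)*(z^2 + 2*z - 3) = z*(z - 3)*(z + 2)*(z + 3)*(z - 1)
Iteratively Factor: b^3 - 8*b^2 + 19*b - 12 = (b - 3)*(b^2 - 5*b + 4) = (b - 3)*(b - 1)*(b - 4)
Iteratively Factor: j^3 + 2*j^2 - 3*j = (j - 1)*(j^2 + 3*j) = j*(j - 1)*(j + 3)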